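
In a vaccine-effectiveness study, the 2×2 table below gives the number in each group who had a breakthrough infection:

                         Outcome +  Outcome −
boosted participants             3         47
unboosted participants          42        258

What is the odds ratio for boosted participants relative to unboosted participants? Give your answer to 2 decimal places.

OR = (3 × 258) / (47 × 42) = 774/1974 ≈ 0.39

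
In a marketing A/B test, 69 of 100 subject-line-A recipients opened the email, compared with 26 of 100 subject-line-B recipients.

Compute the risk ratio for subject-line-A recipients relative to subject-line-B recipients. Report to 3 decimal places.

RR: 2.654

risk, subject-line-A recipients = 69/100 = 0.6900
risk, subject-line-B recipients = 26/100 = 0.2600
RR = 0.6900 / 0.2600 = 2.654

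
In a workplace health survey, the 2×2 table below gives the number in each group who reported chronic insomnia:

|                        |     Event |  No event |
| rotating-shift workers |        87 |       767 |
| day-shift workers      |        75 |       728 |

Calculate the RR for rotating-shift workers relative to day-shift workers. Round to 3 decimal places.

1.091

risk, rotating-shift workers = 87/854 = 0.1019
risk, day-shift workers = 75/803 = 0.0934
RR = 0.1019 / 0.0934 = 1.091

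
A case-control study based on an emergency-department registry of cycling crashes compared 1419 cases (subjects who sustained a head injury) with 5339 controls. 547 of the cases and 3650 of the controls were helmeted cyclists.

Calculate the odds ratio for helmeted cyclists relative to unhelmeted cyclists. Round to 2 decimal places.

OR = (547 × 1689) / (3650 × 872) = 923883/3182800 ≈ 0.29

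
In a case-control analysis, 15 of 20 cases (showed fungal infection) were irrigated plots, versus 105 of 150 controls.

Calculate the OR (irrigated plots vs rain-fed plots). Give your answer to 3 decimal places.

OR = (15 × 45) / (105 × 5) = 675/525 ≈ 1.286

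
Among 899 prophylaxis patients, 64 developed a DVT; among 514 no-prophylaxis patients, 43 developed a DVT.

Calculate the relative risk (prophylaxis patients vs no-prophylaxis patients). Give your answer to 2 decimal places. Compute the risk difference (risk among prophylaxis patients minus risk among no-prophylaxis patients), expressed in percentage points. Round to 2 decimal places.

risk, prophylaxis patients = 64/899 = 0.0712
risk, no-prophylaxis patients = 43/514 = 0.0837
RR = 0.0712 / 0.0837 = 0.85
risk difference = 0.0712 − 0.0837 = -0.0125 → -1.25 percentage points

RR = 0.85; RD = -1.25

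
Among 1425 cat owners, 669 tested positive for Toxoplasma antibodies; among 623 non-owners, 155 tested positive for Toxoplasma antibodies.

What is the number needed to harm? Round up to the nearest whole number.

NNH: 5

risk, cat owners = 669/1425 = 0.469474
risk, non-owners = 155/623 = 0.248796
absolute risk difference = 0.220678
1 / 0.220678 = 4.531 → round up → 5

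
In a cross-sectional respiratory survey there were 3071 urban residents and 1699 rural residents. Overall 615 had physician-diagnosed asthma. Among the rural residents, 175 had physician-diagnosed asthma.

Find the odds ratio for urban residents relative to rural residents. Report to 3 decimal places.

OR = 1.456

urban residents with the outcome: 615 − 175 = 440
urban residents without the outcome: 3071 − 440 = 2631
rural residents without the outcome: 1699 − 175 = 1524
odds, urban residents = 440/2631 = 0.1672
odds, rural residents = 175/1524 = 0.1148
OR = 0.1672 / 0.1148 = 1.456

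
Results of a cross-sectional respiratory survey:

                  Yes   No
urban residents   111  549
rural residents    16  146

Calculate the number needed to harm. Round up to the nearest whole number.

risk, urban residents = 111/660 = 0.168182
risk, rural residents = 16/162 = 0.098765
absolute risk difference = 0.069416
1 / 0.069416 = 14.406 → round up → 15

NNH: 15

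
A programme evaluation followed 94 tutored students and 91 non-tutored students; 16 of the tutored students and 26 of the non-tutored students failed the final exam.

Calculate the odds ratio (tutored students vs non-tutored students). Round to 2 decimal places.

OR = (16 × 65) / (78 × 26) = 1040/2028 ≈ 0.51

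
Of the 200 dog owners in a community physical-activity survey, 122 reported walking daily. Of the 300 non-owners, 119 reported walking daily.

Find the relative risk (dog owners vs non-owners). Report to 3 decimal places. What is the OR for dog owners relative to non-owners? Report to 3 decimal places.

RR = 1.538; OR = 2.379

risk, dog owners = 122/200 = 0.6100
risk, non-owners = 119/300 = 0.3967
RR = 0.6100 / 0.3967 = 1.538
OR = (122 × 181) / (78 × 119) = 22082/9282 ≈ 2.379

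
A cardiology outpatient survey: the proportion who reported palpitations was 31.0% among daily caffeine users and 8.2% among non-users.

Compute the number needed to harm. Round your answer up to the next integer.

absolute risk difference = 0.228000
1 / 0.228000 = 4.386 → round up → 5

NNH: 5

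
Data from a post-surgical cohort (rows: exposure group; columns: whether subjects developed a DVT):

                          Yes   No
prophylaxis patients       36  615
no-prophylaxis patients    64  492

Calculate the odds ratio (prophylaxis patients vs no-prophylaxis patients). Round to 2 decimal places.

odds, prophylaxis patients = 36/615 = 0.0585
odds, no-prophylaxis patients = 64/492 = 0.1301
OR = 0.0585 / 0.1301 = 0.45

0.45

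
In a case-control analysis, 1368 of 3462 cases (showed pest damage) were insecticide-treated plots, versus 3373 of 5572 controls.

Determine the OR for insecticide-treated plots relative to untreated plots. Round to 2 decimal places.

OR = (1368 × 2199) / (3373 × 2094) = 3008232/7063062 ≈ 0.43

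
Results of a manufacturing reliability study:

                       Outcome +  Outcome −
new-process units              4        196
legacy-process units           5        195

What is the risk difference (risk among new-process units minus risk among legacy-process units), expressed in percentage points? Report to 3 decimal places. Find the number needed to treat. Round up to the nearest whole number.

risk, new-process units = 4/200 = 0.02000
risk, legacy-process units = 5/200 = 0.02500
risk difference = 0.02000 − 0.02500 = -0.00500 → -0.500 percentage points
absolute risk difference = 0.005000
1 / 0.005000 = 200.000 → round up → 200

RD = -0.500; NNT = 200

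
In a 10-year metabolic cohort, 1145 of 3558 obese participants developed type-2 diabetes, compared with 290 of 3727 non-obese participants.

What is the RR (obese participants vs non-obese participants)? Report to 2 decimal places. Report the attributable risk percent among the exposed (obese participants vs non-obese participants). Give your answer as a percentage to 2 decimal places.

RR = 4.14; AR% = 75.82%

risk, obese participants = 1145/3558 = 0.3218
risk, non-obese participants = 290/3727 = 0.0778
RR = 0.3218 / 0.0778 = 4.14
AR% = (0.3218 − 0.0778) / 0.3218 = 0.7582 → 75.82%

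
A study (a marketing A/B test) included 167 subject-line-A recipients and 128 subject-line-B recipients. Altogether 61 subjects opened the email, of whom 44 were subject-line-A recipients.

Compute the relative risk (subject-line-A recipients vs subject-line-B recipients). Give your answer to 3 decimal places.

RR ≈ 1.984

subject-line-A recipients without the outcome: 167 − 44 = 123
subject-line-B recipients with the outcome: 61 − 44 = 17
subject-line-B recipients without the outcome: 128 − 17 = 111
risk, subject-line-A recipients = 44/167 = 0.2635
risk, subject-line-B recipients = 17/128 = 0.1328
RR = 0.2635 / 0.1328 = 1.984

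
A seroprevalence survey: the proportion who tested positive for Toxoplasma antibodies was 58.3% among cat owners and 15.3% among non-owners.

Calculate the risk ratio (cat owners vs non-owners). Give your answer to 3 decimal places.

RR = 0.5830 / 0.1530 = 3.810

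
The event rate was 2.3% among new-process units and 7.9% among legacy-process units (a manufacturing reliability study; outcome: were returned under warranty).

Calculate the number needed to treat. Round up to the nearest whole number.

absolute risk difference = 0.056000
1 / 0.056000 = 17.857 → round up → 18

NNT = 18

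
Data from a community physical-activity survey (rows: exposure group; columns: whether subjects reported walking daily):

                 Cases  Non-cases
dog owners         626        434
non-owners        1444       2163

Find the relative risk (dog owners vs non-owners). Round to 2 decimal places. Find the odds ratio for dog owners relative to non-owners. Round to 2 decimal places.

risk, dog owners = 626/1060 = 0.5906
risk, non-owners = 1444/3607 = 0.4003
RR = 0.5906 / 0.4003 = 1.48
odds, dog owners = 626/434 = 1.4424
odds, non-owners = 1444/2163 = 0.6676
OR = 1.4424 / 0.6676 = 2.16

RR = 1.48; OR = 2.16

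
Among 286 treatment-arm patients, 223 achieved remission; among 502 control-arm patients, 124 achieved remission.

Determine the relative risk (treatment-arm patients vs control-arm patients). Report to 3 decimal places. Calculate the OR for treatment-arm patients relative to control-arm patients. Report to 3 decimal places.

risk, treatment-arm patients = 223/286 = 0.7797
risk, control-arm patients = 124/502 = 0.2470
RR = 0.7797 / 0.2470 = 3.157
OR = (223 × 378) / (63 × 124) = 84294/7812 ≈ 10.790

RR = 3.157; OR = 10.790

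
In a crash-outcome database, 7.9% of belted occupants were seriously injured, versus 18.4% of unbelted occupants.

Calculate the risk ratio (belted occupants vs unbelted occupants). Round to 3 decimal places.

RR = 0.0790 / 0.1840 = 0.429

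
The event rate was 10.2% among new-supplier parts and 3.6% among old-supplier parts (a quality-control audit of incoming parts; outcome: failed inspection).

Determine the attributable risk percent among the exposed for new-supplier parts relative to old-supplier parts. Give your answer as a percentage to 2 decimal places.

AR% = (0.10200 − 0.03600) / 0.10200 = 0.6471 → 64.71%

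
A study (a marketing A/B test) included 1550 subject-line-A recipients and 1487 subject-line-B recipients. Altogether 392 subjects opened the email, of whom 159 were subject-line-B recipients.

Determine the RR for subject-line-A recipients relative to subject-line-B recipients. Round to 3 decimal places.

subject-line-A recipients with the outcome: 392 − 159 = 233
subject-line-A recipients without the outcome: 1550 − 233 = 1317
subject-line-B recipients without the outcome: 1487 − 159 = 1328
risk, subject-line-A recipients = 233/1550 = 0.1503
risk, subject-line-B recipients = 159/1487 = 0.1069
RR = 0.1503 / 0.1069 = 1.406

1.406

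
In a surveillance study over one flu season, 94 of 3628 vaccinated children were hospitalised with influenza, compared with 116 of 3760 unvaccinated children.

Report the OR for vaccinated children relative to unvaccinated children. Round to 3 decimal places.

OR = (94 × 3644) / (3534 × 116) = 342536/409944 ≈ 0.836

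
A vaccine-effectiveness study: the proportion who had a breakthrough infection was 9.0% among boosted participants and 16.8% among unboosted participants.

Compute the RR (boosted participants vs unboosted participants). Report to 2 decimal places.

RR = 0.0900 / 0.1680 = 0.54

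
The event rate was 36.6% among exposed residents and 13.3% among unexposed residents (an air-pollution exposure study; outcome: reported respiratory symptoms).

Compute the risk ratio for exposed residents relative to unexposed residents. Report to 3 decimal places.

RR = 0.3660 / 0.1330 = 2.752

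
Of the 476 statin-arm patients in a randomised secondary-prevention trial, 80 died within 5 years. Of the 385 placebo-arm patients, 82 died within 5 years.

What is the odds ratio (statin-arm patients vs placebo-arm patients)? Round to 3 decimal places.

OR = (80 × 303) / (396 × 82) = 24240/32472 ≈ 0.746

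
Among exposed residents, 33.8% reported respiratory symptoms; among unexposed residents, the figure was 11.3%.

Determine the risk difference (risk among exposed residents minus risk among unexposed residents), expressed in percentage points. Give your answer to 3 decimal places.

risk difference = 0.3380 − 0.1130 = 0.2250 → 22.500 percentage points

RD ≈ 22.500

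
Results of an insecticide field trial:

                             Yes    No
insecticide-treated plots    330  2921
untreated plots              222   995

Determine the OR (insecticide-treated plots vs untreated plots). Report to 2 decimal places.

OR: 0.51

odds, insecticide-treated plots = 330/2921 = 0.1130
odds, untreated plots = 222/995 = 0.2231
OR = 0.1130 / 0.2231 = 0.51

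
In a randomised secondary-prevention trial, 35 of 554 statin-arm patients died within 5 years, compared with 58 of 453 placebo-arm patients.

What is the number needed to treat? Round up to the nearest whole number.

risk, statin-arm patients = 35/554 = 0.063177
risk, placebo-arm patients = 58/453 = 0.128035
absolute risk difference = 0.064858
1 / 0.064858 = 15.418 → round up → 16

16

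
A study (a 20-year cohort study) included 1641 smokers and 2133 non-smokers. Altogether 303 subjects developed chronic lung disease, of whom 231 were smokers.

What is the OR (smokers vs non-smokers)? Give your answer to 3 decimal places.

smokers without the outcome: 1641 − 231 = 1410
non-smokers with the outcome: 303 − 231 = 72
non-smokers without the outcome: 2133 − 72 = 2061
odds, smokers = 231/1410 = 0.16383
odds, non-smokers = 72/2061 = 0.03493
OR = 0.16383 / 0.03493 = 4.690

OR: 4.690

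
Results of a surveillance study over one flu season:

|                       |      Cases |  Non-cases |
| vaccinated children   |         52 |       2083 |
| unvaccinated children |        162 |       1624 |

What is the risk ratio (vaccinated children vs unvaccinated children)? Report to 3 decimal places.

RR: 0.269

risk, vaccinated children = 52/2135 = 0.02436
risk, unvaccinated children = 162/1786 = 0.09071
RR = 0.02436 / 0.09071 = 0.269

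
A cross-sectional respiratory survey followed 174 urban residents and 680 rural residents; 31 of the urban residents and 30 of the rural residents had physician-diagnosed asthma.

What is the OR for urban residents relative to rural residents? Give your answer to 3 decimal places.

OR = (31 × 650) / (143 × 30) = 20150/4290 ≈ 4.697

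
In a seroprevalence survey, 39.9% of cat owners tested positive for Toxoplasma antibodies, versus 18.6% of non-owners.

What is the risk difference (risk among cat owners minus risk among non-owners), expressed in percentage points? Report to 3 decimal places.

risk difference = 0.3990 − 0.1860 = 0.2130 → 21.300 percentage points

RD: 21.300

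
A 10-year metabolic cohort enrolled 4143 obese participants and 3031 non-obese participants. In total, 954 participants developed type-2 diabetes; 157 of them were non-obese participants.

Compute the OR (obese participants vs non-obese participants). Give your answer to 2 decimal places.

OR ≈ 4.36

obese participants with the outcome: 954 − 157 = 797
obese participants without the outcome: 4143 − 797 = 3346
non-obese participants without the outcome: 3031 − 157 = 2874
odds, obese participants = 797/3346 = 0.2382
odds, non-obese participants = 157/2874 = 0.0546
OR = 0.2382 / 0.0546 = 4.36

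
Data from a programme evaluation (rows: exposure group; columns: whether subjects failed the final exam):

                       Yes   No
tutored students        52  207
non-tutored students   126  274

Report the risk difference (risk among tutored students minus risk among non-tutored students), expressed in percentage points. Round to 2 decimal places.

risk, tutored students = 52/259 = 0.2008
risk, non-tutored students = 126/400 = 0.3150
risk difference = 0.2008 − 0.3150 = -0.1142 → -11.42 percentage points

-11.42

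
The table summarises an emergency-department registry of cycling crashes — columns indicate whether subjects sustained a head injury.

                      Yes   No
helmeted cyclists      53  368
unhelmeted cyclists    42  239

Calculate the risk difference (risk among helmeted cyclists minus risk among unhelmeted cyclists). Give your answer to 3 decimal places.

RD = -0.024

risk, helmeted cyclists = 53/421 = 0.1259
risk, unhelmeted cyclists = 42/281 = 0.1495
risk difference = 0.1259 − 0.1495 = -0.024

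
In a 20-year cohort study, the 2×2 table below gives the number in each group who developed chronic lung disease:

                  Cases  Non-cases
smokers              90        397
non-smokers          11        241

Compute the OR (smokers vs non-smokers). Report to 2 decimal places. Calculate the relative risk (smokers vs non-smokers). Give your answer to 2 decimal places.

OR = 4.97; RR = 4.23

OR = (90 × 241) / (397 × 11) = 21690/4367 ≈ 4.97
risk, smokers = 90/487 = 0.18480
risk, non-smokers = 11/252 = 0.04365
RR = 0.18480 / 0.04365 = 4.23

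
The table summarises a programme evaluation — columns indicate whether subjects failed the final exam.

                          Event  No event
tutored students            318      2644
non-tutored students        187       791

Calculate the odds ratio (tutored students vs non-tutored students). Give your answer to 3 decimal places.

odds, tutored students = 318/2644 = 0.1203
odds, non-tutored students = 187/791 = 0.2364
OR = 0.1203 / 0.2364 = 0.509

0.509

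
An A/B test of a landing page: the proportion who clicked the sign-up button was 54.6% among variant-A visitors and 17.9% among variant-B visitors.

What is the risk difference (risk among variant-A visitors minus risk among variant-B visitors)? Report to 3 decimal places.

risk difference = 0.5460 − 0.1790 = 0.367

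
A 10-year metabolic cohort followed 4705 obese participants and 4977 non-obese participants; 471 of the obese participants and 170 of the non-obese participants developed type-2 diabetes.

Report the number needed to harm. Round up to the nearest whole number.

16

risk, obese participants = 471/4705 = 0.100106
risk, non-obese participants = 170/4977 = 0.034157
absolute risk difference = 0.065949
1 / 0.065949 = 15.163 → round up → 16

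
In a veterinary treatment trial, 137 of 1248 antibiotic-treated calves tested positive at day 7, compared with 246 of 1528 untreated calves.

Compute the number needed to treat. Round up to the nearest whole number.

NNT ≈ 20

risk, antibiotic-treated calves = 137/1248 = 0.109776
risk, untreated calves = 246/1528 = 0.160995
absolute risk difference = 0.051219
1 / 0.051219 = 19.524 → round up → 20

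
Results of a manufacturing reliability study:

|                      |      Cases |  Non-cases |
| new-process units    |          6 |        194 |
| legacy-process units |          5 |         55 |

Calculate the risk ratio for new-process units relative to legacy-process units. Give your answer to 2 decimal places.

RR: 0.36

risk, new-process units = 6/200 = 0.03000
risk, legacy-process units = 5/60 = 0.08333
RR = 0.03000 / 0.08333 = 0.36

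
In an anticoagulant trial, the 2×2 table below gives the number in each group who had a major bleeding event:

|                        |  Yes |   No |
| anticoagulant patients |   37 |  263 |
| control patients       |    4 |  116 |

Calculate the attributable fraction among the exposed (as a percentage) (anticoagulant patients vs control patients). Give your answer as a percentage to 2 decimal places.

AR% = 72.97%

risk, anticoagulant patients = 37/300 = 0.12333
risk, control patients = 4/120 = 0.03333
AR% = (0.12333 − 0.03333) / 0.12333 = 0.7297 → 72.97%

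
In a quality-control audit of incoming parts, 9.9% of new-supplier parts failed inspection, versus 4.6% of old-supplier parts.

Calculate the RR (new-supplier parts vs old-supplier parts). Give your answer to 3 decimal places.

RR = 0.09900 / 0.04600 = 2.152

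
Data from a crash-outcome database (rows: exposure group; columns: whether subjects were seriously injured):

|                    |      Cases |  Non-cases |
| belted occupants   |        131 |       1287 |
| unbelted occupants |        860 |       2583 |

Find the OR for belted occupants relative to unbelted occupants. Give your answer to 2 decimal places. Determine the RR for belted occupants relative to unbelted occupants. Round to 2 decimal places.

odds, belted occupants = 131/1287 = 0.1018
odds, unbelted occupants = 860/2583 = 0.3329
OR = 0.1018 / 0.3329 = 0.31
risk, belted occupants = 131/1418 = 0.0924
risk, unbelted occupants = 860/3443 = 0.2498
RR = 0.0924 / 0.2498 = 0.37

OR = 0.31; RR = 0.37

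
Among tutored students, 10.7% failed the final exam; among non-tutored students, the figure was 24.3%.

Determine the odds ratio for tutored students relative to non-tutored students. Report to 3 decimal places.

odds, tutored students = 0.1070/0.8930 = 0.1198
odds, non-tutored students = 0.2430/0.7570 = 0.3210
OR = 0.1198 / 0.3210 = 0.373

0.373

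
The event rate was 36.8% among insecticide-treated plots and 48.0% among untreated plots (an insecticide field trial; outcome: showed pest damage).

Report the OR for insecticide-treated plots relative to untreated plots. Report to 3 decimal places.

0.631

odds, insecticide-treated plots = 0.3680/0.6320 = 0.5823
odds, untreated plots = 0.4800/0.5200 = 0.9231
OR = 0.5823 / 0.9231 = 0.631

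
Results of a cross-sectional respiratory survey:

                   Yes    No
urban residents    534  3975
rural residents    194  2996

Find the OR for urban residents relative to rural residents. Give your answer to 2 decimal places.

OR = (534 × 2996) / (3975 × 194) = 1599864/771150 ≈ 2.07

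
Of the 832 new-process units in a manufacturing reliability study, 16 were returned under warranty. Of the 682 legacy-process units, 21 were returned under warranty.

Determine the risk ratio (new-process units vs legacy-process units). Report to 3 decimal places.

risk, new-process units = 16/832 = 0.01923
risk, legacy-process units = 21/682 = 0.03079
RR = 0.01923 / 0.03079 = 0.625

0.625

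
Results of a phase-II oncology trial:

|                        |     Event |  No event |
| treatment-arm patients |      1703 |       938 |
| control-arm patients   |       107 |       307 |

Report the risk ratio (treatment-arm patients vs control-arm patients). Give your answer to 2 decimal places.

risk, treatment-arm patients = 1703/2641 = 0.6448
risk, control-arm patients = 107/414 = 0.2585
RR = 0.6448 / 0.2585 = 2.49

2.49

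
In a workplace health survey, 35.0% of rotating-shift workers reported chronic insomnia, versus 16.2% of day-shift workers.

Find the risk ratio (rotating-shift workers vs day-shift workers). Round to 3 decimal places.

RR = 0.3500 / 0.1620 = 2.160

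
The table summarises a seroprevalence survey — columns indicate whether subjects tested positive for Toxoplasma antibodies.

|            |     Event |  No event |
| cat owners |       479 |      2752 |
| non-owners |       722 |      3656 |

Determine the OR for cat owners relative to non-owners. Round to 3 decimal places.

OR = (479 × 3656) / (2752 × 722) = 1751224/1986944 ≈ 0.881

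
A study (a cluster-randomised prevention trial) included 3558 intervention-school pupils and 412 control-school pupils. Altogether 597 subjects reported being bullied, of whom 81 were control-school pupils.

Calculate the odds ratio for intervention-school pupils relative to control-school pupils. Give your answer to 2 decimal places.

OR: 0.69

intervention-school pupils with the outcome: 597 − 81 = 516
intervention-school pupils without the outcome: 3558 − 516 = 3042
control-school pupils without the outcome: 412 − 81 = 331
OR = (516 × 331) / (3042 × 81) = 170796/246402 ≈ 0.69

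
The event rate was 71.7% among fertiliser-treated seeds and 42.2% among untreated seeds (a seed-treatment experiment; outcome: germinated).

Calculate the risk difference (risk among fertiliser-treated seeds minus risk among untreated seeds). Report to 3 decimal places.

risk difference = 0.7170 − 0.4220 = 0.295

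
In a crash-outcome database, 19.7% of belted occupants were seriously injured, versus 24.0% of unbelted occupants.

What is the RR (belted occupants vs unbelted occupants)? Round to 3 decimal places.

RR = 0.1970 / 0.2400 = 0.821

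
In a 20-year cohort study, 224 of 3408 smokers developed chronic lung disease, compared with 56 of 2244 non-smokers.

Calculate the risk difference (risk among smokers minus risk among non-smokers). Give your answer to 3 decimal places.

0.041

risk, smokers = 224/3408 = 0.06573
risk, non-smokers = 56/2244 = 0.02496
risk difference = 0.06573 − 0.02496 = 0.041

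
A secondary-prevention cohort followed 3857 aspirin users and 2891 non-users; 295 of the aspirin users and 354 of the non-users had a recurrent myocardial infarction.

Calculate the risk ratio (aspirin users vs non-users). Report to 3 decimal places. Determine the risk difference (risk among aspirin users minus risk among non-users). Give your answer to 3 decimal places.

RR = 0.625; RD = -0.046

risk, aspirin users = 295/3857 = 0.0765
risk, non-users = 354/2891 = 0.1224
RR = 0.0765 / 0.1224 = 0.625
risk difference = 0.0765 − 0.1224 = -0.046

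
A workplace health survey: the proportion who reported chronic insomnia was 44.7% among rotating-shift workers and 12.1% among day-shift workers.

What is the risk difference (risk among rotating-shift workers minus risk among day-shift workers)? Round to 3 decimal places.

risk difference = 0.4470 − 0.1210 = 0.326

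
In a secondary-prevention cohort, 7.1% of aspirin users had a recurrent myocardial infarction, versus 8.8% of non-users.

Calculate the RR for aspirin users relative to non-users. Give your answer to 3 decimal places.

RR = 0.0710 / 0.0880 = 0.807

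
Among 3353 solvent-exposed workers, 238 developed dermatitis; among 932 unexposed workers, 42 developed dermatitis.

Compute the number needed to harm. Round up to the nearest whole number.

39

risk, solvent-exposed workers = 238/3353 = 0.070981
risk, unexposed workers = 42/932 = 0.045064
absolute risk difference = 0.025917
1 / 0.025917 = 38.585 → round up → 39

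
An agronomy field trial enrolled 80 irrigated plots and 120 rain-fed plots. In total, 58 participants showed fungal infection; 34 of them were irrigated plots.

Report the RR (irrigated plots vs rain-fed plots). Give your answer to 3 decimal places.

irrigated plots without the outcome: 80 − 34 = 46
rain-fed plots with the outcome: 58 − 34 = 24
rain-fed plots without the outcome: 120 − 24 = 96
risk, irrigated plots = 34/80 = 0.4250
risk, rain-fed plots = 24/120 = 0.2000
RR = 0.4250 / 0.2000 = 2.125

2.125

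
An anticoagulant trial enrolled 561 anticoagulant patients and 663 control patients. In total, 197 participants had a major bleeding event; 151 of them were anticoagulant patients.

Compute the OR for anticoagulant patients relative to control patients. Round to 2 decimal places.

4.94

anticoagulant patients without the outcome: 561 − 151 = 410
control patients with the outcome: 197 − 151 = 46
control patients without the outcome: 663 − 46 = 617
OR = (151 × 617) / (410 × 46) = 93167/18860 ≈ 4.94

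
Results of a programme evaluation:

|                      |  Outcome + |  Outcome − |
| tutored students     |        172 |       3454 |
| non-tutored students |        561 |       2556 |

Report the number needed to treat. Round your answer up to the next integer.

8

risk, tutored students = 172/3626 = 0.047435
risk, non-tutored students = 561/3117 = 0.179981
absolute risk difference = 0.132546
1 / 0.132546 = 7.545 → round up → 8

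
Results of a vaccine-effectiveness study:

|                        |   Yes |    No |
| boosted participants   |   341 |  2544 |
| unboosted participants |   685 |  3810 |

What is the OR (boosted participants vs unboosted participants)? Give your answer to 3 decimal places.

OR = (341 × 3810) / (2544 × 685) = 1299210/1742640 ≈ 0.746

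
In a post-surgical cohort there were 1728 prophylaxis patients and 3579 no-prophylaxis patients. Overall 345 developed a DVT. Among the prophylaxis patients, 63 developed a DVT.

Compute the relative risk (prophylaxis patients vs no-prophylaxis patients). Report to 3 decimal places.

prophylaxis patients without the outcome: 1728 − 63 = 1665
no-prophylaxis patients with the outcome: 345 − 63 = 282
no-prophylaxis patients without the outcome: 3579 − 282 = 3297
risk, prophylaxis patients = 63/1728 = 0.03646
risk, no-prophylaxis patients = 282/3579 = 0.07879
RR = 0.03646 / 0.07879 = 0.463

RR ≈ 0.463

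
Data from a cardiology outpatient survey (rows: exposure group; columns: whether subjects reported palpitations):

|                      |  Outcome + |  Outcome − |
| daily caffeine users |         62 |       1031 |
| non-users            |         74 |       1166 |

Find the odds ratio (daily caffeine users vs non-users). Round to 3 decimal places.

OR = (62 × 1166) / (1031 × 74) = 72292/76294 ≈ 0.948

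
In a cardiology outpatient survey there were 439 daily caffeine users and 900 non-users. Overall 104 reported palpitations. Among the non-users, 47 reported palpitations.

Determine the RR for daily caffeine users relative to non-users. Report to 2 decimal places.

daily caffeine users with the outcome: 104 − 47 = 57
daily caffeine users without the outcome: 439 − 57 = 382
non-users without the outcome: 900 − 47 = 853
risk, daily caffeine users = 57/439 = 0.1298
risk, non-users = 47/900 = 0.0522
RR = 0.1298 / 0.0522 = 2.49

RR = 2.49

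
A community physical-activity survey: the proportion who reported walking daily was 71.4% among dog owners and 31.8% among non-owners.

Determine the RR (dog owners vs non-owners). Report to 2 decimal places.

RR = 0.7140 / 0.3180 = 2.25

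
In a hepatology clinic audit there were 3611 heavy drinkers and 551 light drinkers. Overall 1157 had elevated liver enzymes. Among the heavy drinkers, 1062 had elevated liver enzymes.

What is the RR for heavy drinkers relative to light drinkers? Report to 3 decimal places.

RR ≈ 1.706

heavy drinkers without the outcome: 3611 − 1062 = 2549
light drinkers with the outcome: 1157 − 1062 = 95
light drinkers without the outcome: 551 − 95 = 456
risk, heavy drinkers = 1062/3611 = 0.2941
risk, light drinkers = 95/551 = 0.1724
RR = 0.2941 / 0.1724 = 1.706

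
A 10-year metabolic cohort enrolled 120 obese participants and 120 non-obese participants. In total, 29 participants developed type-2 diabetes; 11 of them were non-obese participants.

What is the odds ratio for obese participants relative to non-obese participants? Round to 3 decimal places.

OR = 1.749

obese participants with the outcome: 29 − 11 = 18
obese participants without the outcome: 120 − 18 = 102
non-obese participants without the outcome: 120 − 11 = 109
odds, obese participants = 18/102 = 0.1765
odds, non-obese participants = 11/109 = 0.1009
OR = 0.1765 / 0.1009 = 1.749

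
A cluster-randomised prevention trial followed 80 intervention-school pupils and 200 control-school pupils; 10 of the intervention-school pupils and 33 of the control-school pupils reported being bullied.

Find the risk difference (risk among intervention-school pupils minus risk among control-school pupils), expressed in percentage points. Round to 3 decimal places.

risk, intervention-school pupils = 10/80 = 0.1250
risk, control-school pupils = 33/200 = 0.1650
risk difference = 0.1250 − 0.1650 = -0.0400 → -4.000 percentage points

-4.000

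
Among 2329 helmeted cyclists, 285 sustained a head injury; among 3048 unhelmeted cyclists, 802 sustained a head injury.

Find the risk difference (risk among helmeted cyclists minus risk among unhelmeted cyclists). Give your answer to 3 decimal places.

risk, helmeted cyclists = 285/2329 = 0.1224
risk, unhelmeted cyclists = 802/3048 = 0.2631
risk difference = 0.1224 − 0.2631 = -0.141

RD: -0.141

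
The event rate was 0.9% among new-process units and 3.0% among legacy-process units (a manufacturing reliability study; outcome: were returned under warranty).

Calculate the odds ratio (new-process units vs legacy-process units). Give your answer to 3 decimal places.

OR = 0.294

odds, new-process units = 0.00900/0.99100 = 0.00908
odds, legacy-process units = 0.03000/0.97000 = 0.03093
OR = 0.00908 / 0.03093 = 0.294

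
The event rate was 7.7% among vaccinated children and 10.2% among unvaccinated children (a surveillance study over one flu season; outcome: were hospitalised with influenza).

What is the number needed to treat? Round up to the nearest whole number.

absolute risk difference = 0.025000
1 / 0.025000 = 40.000 → round up → 40

40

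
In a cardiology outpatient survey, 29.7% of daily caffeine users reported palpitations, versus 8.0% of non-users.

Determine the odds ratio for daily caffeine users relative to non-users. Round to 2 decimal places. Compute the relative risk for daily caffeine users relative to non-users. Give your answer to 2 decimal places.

odds, daily caffeine users = 0.2970/0.7030 = 0.4225
odds, non-users = 0.0800/0.9200 = 0.0870
OR = 0.4225 / 0.0870 = 4.86
RR = 0.2970 / 0.0800 = 3.71

OR = 4.86; RR = 3.71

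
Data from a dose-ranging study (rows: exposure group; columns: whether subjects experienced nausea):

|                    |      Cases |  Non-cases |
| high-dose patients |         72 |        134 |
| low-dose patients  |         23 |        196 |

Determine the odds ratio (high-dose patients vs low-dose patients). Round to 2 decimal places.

4.58

odds, high-dose patients = 72/134 = 0.5373
odds, low-dose patients = 23/196 = 0.1173
OR = 0.5373 / 0.1173 = 4.58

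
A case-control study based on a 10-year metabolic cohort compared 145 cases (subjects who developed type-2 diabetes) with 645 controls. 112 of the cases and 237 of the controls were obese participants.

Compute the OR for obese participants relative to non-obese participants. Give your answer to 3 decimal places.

OR = (112 × 408) / (237 × 33) = 45696/7821 ≈ 5.843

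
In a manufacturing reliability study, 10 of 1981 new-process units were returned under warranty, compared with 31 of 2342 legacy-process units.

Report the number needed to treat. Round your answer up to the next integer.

123

risk, new-process units = 10/1981 = 0.005048
risk, legacy-process units = 31/2342 = 0.013237
absolute risk difference = 0.008189
1 / 0.008189 = 122.115 → round up → 123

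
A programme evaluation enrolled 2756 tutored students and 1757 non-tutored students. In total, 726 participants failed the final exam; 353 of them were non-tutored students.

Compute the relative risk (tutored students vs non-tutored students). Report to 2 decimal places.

tutored students with the outcome: 726 − 353 = 373
tutored students without the outcome: 2756 − 373 = 2383
non-tutored students without the outcome: 1757 − 353 = 1404
risk, tutored students = 373/2756 = 0.1353
risk, non-tutored students = 353/1757 = 0.2009
RR = 0.1353 / 0.2009 = 0.67

0.67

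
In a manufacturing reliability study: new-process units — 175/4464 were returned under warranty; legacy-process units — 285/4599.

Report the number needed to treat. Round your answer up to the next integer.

NNT ≈ 44

risk, new-process units = 175/4464 = 0.039203
risk, legacy-process units = 285/4599 = 0.061970
absolute risk difference = 0.022767
1 / 0.022767 = 43.923 → round up → 44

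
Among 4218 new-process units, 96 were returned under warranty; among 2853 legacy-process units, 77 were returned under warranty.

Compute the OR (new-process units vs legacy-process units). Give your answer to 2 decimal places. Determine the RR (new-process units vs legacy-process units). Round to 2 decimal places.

OR = 0.84; RR = 0.84

odds, new-process units = 96/4122 = 0.02329
odds, legacy-process units = 77/2776 = 0.02774
OR = 0.02329 / 0.02774 = 0.84
risk, new-process units = 96/4218 = 0.02276
risk, legacy-process units = 77/2853 = 0.02699
RR = 0.02276 / 0.02699 = 0.84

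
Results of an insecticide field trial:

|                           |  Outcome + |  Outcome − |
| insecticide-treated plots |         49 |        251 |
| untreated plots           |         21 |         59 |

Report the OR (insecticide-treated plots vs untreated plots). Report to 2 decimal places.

OR = (49 × 59) / (251 × 21) = 2891/5271 ≈ 0.55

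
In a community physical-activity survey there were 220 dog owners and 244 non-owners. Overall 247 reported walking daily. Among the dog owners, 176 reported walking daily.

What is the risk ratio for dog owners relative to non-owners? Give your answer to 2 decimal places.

2.75

dog owners without the outcome: 220 − 176 = 44
non-owners with the outcome: 247 − 176 = 71
non-owners without the outcome: 244 − 71 = 173
risk, dog owners = 176/220 = 0.8000
risk, non-owners = 71/244 = 0.2910
RR = 0.8000 / 0.2910 = 2.75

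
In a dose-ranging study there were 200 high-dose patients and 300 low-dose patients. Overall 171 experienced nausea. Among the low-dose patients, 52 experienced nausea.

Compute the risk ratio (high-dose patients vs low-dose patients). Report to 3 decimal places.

RR = 3.433

high-dose patients with the outcome: 171 − 52 = 119
high-dose patients without the outcome: 200 − 119 = 81
low-dose patients without the outcome: 300 − 52 = 248
risk, high-dose patients = 119/200 = 0.5950
risk, low-dose patients = 52/300 = 0.1733
RR = 0.5950 / 0.1733 = 3.433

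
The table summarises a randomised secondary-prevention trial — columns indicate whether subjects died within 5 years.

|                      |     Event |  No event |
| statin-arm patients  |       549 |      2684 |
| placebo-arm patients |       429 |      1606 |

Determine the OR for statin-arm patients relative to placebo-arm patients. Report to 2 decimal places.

odds, statin-arm patients = 549/2684 = 0.2045
odds, placebo-arm patients = 429/1606 = 0.2671
OR = 0.2045 / 0.2671 = 0.77

0.77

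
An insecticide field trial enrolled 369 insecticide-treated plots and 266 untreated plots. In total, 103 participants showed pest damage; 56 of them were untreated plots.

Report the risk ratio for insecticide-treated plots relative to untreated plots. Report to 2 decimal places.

insecticide-treated plots with the outcome: 103 − 56 = 47
insecticide-treated plots without the outcome: 369 − 47 = 322
untreated plots without the outcome: 266 − 56 = 210
risk, insecticide-treated plots = 47/369 = 0.1274
risk, untreated plots = 56/266 = 0.2105
RR = 0.1274 / 0.2105 = 0.61

0.61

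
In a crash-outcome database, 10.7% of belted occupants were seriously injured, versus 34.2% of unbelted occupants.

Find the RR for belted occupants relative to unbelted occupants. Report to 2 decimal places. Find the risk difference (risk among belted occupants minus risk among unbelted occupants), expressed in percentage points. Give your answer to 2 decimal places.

RR = 0.31; RD = -23.50

RR = 0.1070 / 0.3420 = 0.31
risk difference = 0.1070 − 0.3420 = -0.2350 → -23.50 percentage points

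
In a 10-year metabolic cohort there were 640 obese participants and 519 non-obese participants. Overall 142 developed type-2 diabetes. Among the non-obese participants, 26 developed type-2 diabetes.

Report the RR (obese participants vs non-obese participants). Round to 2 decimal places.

obese participants with the outcome: 142 − 26 = 116
obese participants without the outcome: 640 − 116 = 524
non-obese participants without the outcome: 519 − 26 = 493
risk, obese participants = 116/640 = 0.1812
risk, non-obese participants = 26/519 = 0.0501
RR = 0.1812 / 0.0501 = 3.62

3.62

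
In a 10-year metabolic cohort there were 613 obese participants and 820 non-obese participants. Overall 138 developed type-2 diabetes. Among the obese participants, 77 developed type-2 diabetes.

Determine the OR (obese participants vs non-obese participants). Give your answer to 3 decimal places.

OR: 1.787

obese participants without the outcome: 613 − 77 = 536
non-obese participants with the outcome: 138 − 77 = 61
non-obese participants without the outcome: 820 − 61 = 759
odds, obese participants = 77/536 = 0.1437
odds, non-obese participants = 61/759 = 0.0804
OR = 0.1437 / 0.0804 = 1.787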